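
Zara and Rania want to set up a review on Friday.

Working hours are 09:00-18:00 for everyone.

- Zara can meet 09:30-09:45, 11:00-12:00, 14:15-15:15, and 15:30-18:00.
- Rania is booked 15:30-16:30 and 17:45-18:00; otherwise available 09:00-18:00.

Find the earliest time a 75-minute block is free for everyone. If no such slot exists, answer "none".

16:30

Rania free within 09:00–18:00: 09:00–15:30, 16:30–17:45.
Zara ∩ Rania: 09:30–09:45, 11:00–12:00, 14:15–15:15, 16:30–17:45.
Windows ≥ 75 min: 16:30–17:45.
Earliest such window starts at 16:30.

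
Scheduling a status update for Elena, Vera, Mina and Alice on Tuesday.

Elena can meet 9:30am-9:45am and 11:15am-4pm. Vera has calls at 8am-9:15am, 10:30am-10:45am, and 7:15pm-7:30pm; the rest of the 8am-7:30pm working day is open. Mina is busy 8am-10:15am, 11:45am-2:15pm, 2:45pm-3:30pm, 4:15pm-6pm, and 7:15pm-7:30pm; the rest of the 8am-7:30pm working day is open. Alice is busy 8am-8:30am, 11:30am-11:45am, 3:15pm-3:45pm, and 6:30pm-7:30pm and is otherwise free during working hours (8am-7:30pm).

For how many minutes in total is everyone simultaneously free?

Vera free within 08:00–19:30: 09:15–10:30, 10:45–19:15.
Mina free within 08:00–19:30: 10:15–11:45, 14:15–14:45, 15:30–16:15, 18:00–19:15.
Alice free within 08:00–19:30: 08:30–11:30, 11:45–15:15, 15:45–18:30.
Elena ∩ Vera: 09:30–09:45, 11:15–16:00.
Elena ∩ Vera ∩ Mina: 11:15–11:45, 14:15–14:45, 15:30–16:00.
Elena ∩ Vera ∩ Mina ∩ Alice: 11:15–11:30, 14:15–14:45, 15:45–16:00.
Total common minutes: 15 + 30 + 15 = 60.

60 minutes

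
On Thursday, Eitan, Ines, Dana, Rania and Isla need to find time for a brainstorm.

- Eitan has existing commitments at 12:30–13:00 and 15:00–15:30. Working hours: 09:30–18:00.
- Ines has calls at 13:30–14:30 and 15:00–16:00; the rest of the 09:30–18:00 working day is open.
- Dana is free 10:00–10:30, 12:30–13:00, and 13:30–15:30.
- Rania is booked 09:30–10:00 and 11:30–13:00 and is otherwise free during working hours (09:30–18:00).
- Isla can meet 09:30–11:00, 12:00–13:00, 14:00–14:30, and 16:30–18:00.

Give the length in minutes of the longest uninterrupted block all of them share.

Eitan free within 09:30–18:00: 09:30–12:30, 13:00–15:00, 15:30–18:00.
Ines free within 09:30–18:00: 09:30–13:30, 14:30–15:00, 16:00–18:00.
Rania free within 09:30–18:00: 10:00–11:30, 13:00–18:00.
Eitan ∩ Ines: 09:30–12:30, 13:00–13:30, 14:30–15:00, 16:00–18:00.
Eitan ∩ Ines ∩ Dana: 10:00–10:30, 14:30–15:00.
Eitan ∩ Ines ∩ Dana ∩ Rania: 10:00–10:30, 14:30–15:00.
Eitan ∩ Ines ∩ Dana ∩ Rania ∩ Isla: 10:00–10:30.
Single common window of 30 minutes.

30 minutes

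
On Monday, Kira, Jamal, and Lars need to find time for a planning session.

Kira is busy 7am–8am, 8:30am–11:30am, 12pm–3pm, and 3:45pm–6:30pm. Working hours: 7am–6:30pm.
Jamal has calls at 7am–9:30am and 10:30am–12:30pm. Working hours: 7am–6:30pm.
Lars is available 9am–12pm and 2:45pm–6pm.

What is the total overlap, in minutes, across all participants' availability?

Kira free within 07:00–18:30: 08:00–08:30, 11:30–12:00, 15:00–15:45.
Jamal free within 07:00–18:30: 09:30–10:30, 12:30–18:30.
Kira ∩ Jamal: 15:00–15:45.
Kira ∩ Jamal ∩ Lars: 15:00–15:45.
Total common minutes: 45.

45 minutes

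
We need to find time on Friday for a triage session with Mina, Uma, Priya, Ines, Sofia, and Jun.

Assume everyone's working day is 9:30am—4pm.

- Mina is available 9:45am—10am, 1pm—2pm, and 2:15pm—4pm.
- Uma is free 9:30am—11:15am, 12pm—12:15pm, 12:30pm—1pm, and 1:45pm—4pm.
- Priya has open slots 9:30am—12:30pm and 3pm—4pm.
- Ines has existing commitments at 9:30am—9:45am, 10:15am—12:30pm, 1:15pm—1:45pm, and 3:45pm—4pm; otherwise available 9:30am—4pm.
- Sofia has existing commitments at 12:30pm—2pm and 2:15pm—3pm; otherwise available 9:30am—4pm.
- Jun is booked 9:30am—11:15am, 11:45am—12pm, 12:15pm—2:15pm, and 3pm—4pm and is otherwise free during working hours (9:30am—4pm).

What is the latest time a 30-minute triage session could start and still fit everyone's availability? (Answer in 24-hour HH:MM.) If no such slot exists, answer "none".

none

Ines free within 09:30–16:00: 09:45–10:15, 12:30–13:15, 13:45–15:45.
Sofia free within 09:30–16:00: 09:30–12:30, 14:00–14:15, 15:00–16:00.
Jun free within 09:30–16:00: 11:15–11:45, 12:00–12:15, 14:15–15:00.
Mina ∩ Uma: 09:45–10:00, 13:45–14:00, 14:15–16:00.
Mina ∩ Uma ∩ Priya: 09:45–10:00, 15:00–16:00.
Mina ∩ Uma ∩ Priya ∩ Ines: 09:45–10:00, 15:00–15:45.
Mina ∩ Uma ∩ Priya ∩ Ines ∩ Sofia: 09:45–10:00, 15:00–15:45.
Mina ∩ Uma ∩ Priya ∩ Ines ∩ Sofia ∩ Jun: (none).
Windows ≥ 30 min: (none).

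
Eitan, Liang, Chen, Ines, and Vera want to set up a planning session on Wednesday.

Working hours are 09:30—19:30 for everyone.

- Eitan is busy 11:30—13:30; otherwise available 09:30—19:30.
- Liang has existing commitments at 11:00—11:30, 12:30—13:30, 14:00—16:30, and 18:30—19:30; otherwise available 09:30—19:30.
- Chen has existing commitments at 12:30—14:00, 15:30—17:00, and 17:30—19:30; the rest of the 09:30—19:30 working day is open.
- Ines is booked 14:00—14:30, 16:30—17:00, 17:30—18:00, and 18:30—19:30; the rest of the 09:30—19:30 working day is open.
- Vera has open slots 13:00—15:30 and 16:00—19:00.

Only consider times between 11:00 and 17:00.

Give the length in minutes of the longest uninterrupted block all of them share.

0 minutes

Eitan free within 09:30–19:30: 09:30–11:30, 13:30–19:30.
Liang free within 09:30–19:30: 09:30–11:00, 11:30–12:30, 13:30–14:00, 16:30–18:30.
Chen free within 09:30–19:30: 09:30–12:30, 14:00–15:30, 17:00–17:30.
Ines free within 09:30–19:30: 09:30–14:00, 14:30–16:30, 17:00–17:30, 18:00–18:30.
Eitan ∩ Liang: 09:30–11:00, 13:30–14:00, 16:30–18:30.
Eitan ∩ Liang ∩ Chen: 09:30–11:00, 17:00–17:30.
Eitan ∩ Liang ∩ Chen ∩ Ines: 09:30–11:00, 17:00–17:30.
Eitan ∩ Liang ∩ Chen ∩ Ines ∩ Vera: 17:00–17:30.
Restricted to 11:00–17:00: (none).
No common window.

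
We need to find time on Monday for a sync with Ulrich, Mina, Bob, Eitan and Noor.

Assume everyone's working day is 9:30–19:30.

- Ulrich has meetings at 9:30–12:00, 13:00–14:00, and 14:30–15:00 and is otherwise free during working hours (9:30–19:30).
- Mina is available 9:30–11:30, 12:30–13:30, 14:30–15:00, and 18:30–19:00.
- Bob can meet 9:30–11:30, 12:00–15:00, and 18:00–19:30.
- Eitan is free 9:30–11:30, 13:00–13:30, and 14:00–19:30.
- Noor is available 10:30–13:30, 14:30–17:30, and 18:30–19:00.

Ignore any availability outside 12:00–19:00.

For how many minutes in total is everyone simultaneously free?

Ulrich free within 09:30–19:30: 12:00–13:00, 14:00–14:30, 15:00–19:30.
Ulrich ∩ Mina: 12:30–13:00, 18:30–19:00.
Ulrich ∩ Mina ∩ Bob: 12:30–13:00, 18:30–19:00.
Ulrich ∩ Mina ∩ Bob ∩ Eitan: 18:30–19:00.
Ulrich ∩ Mina ∩ Bob ∩ Eitan ∩ Noor: 18:30–19:00.
Restricted to 12:00–19:00: 18:30–19:00.
Total common minutes: 30.

30 minutes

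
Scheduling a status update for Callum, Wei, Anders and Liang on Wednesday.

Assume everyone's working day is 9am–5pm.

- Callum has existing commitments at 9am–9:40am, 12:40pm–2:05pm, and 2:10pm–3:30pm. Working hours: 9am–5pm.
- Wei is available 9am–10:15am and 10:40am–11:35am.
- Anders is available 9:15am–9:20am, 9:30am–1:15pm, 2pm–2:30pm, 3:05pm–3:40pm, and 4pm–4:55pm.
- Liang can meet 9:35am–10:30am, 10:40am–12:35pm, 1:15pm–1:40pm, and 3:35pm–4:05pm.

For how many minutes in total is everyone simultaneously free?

Callum free within 09:00–17:00: 09:40–12:40, 14:05–14:10, 15:30–17:00.
Callum ∩ Wei: 09:40–10:15, 10:40–11:35.
Callum ∩ Wei ∩ Anders: 09:40–10:15, 10:40–11:35.
Callum ∩ Wei ∩ Anders ∩ Liang: 09:40–10:15, 10:40–11:35.
Total common minutes: 35 + 55 = 90.

90 minutes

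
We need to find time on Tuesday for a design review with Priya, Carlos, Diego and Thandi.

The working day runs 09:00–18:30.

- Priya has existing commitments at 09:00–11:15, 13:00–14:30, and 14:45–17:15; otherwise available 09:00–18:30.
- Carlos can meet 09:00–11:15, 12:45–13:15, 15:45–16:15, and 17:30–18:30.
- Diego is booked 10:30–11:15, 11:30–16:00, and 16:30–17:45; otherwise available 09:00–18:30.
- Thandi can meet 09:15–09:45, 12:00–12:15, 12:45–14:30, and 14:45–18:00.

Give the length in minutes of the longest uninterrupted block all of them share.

Priya free within 09:00–18:30: 11:15–13:00, 14:30–14:45, 17:15–18:30.
Diego free within 09:00–18:30: 09:00–10:30, 11:15–11:30, 16:00–16:30, 17:45–18:30.
Priya ∩ Carlos: 12:45–13:00, 17:30–18:30.
Priya ∩ Carlos ∩ Diego: 17:45–18:30.
Priya ∩ Carlos ∩ Diego ∩ Thandi: 17:45–18:00.
Single common window of 15 minutes.

15 minutes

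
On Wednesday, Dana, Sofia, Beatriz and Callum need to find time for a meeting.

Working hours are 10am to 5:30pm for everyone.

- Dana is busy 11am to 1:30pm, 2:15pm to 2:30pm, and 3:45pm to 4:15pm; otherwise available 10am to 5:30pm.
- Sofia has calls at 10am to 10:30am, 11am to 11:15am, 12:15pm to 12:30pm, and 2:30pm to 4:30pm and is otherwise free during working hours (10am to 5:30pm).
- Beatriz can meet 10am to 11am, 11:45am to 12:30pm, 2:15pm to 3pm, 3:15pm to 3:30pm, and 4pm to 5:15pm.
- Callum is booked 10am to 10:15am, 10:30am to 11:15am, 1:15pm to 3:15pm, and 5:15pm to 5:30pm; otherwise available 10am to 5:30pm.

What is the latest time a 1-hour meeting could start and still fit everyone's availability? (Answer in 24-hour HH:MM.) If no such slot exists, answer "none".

none

Dana free within 10:00–17:30: 10:00–11:00, 13:30–14:15, 14:30–15:45, 16:15–17:30.
Sofia free within 10:00–17:30: 10:30–11:00, 11:15–12:15, 12:30–14:30, 16:30–17:30.
Callum free within 10:00–17:30: 10:15–10:30, 11:15–13:15, 15:15–17:15.
Dana ∩ Sofia: 10:30–11:00, 13:30–14:15, 16:30–17:30.
Dana ∩ Sofia ∩ Beatriz: 10:30–11:00, 16:30–17:15.
Dana ∩ Sofia ∩ Beatriz ∩ Callum: 16:30–17:15.
Windows ≥ 60 min: (none).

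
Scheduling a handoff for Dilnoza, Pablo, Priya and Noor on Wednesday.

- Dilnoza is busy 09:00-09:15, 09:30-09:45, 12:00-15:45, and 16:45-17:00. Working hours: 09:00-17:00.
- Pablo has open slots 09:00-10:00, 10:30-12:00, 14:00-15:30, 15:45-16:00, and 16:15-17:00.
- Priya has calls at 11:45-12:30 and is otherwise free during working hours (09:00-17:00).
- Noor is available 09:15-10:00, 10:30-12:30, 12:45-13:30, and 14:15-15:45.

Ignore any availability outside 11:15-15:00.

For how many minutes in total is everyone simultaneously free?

30 minutes

Dilnoza free within 09:00–17:00: 09:15–09:30, 09:45–12:00, 15:45–16:45.
Priya free within 09:00–17:00: 09:00–11:45, 12:30–17:00.
Dilnoza ∩ Pablo: 09:15–09:30, 09:45–10:00, 10:30–12:00, 15:45–16:00, 16:15–16:45.
Dilnoza ∩ Pablo ∩ Priya: 09:15–09:30, 09:45–10:00, 10:30–11:45, 15:45–16:00, 16:15–16:45.
Dilnoza ∩ Pablo ∩ Priya ∩ Noor: 09:15–09:30, 09:45–10:00, 10:30–11:45.
Restricted to 11:15–15:00: 11:15–11:45.
Total common minutes: 30.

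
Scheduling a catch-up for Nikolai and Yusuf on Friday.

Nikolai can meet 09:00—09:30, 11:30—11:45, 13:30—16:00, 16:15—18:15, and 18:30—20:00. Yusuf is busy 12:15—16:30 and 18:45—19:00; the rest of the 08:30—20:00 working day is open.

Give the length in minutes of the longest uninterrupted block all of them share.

105 minutes

Yusuf free within 08:30–20:00: 08:30–12:15, 16:30–18:45, 19:00–20:00.
Nikolai ∩ Yusuf: 09:00–09:30, 11:30–11:45, 16:30–18:15, 18:30–18:45, 19:00–20:00.
Common window lengths: 30, 15, 105, 15, 60 min; longest is 105.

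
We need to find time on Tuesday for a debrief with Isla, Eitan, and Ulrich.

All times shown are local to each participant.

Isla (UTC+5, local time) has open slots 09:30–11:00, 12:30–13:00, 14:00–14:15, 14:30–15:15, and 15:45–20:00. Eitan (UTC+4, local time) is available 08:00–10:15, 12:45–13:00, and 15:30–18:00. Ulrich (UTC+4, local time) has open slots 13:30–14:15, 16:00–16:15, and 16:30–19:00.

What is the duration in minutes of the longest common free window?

90 minutes

Isla → UTC: 04:30–06:00, 07:30–08:00, 09:00–09:15, 09:30–10:15, 10:45–15:00.
Eitan → UTC: 04:00–06:15, 08:45–09:00, 11:30–14:00.
Ulrich → UTC: 09:30–10:15, 12:00–12:15, 12:30–15:00.
Isla ∩ Eitan: 04:30–06:00, 11:30–14:00.
Isla ∩ Eitan ∩ Ulrich: 12:00–12:15, 12:30–14:00.
Common window lengths: 15, 90 min; longest is 90.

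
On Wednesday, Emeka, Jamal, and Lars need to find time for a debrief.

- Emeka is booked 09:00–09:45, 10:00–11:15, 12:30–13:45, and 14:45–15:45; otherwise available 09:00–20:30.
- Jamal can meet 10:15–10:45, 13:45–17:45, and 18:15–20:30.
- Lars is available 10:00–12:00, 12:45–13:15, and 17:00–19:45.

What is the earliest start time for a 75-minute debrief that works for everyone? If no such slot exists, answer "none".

Emeka free within 09:00–20:30: 09:45–10:00, 11:15–12:30, 13:45–14:45, 15:45–20:30.
Emeka ∩ Jamal: 13:45–14:45, 15:45–17:45, 18:15–20:30.
Emeka ∩ Jamal ∩ Lars: 17:00–17:45, 18:15–19:45.
Windows ≥ 75 min: 18:15–19:45.
Earliest such window starts at 18:15.

18:15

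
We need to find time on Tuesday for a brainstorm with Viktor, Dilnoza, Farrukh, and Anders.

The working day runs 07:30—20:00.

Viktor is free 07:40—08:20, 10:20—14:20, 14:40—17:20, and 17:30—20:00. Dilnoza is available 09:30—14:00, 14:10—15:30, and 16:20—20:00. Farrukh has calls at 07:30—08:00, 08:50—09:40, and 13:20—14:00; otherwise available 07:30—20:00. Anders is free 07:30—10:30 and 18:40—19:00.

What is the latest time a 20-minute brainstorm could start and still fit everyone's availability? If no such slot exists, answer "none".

18:40

Farrukh free within 07:30–20:00: 08:00–08:50, 09:40–13:20, 14:00–20:00.
Viktor ∩ Dilnoza: 10:20–14:00, 14:10–14:20, 14:40–15:30, 16:20–17:20, 17:30–20:00.
Viktor ∩ Dilnoza ∩ Farrukh: 10:20–13:20, 14:10–14:20, 14:40–15:30, 16:20–17:20, 17:30–20:00.
Viktor ∩ Dilnoza ∩ Farrukh ∩ Anders: 10:20–10:30, 18:40–19:00.
Windows ≥ 20 min: 18:40–19:00.
Latest start in the last window 18:40–19:00 is 19:00 − 20 min = 18:40.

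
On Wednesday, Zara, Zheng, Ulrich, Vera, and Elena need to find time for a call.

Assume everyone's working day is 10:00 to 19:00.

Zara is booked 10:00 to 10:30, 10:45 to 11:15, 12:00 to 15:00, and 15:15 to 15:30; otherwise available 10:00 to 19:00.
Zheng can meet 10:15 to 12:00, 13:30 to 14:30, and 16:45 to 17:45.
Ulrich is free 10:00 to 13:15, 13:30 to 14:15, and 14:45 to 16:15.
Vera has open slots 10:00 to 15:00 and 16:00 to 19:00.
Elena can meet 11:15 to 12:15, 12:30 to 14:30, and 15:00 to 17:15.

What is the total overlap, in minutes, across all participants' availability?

Zara free within 10:00–19:00: 10:30–10:45, 11:15–12:00, 15:00–15:15, 15:30–19:00.
Zara ∩ Zheng: 10:30–10:45, 11:15–12:00, 16:45–17:45.
Zara ∩ Zheng ∩ Ulrich: 10:30–10:45, 11:15–12:00.
Zara ∩ Zheng ∩ Ulrich ∩ Vera: 10:30–10:45, 11:15–12:00.
Zara ∩ Zheng ∩ Ulrich ∩ Vera ∩ Elena: 11:15–12:00.
Total common minutes: 45.

45 minutes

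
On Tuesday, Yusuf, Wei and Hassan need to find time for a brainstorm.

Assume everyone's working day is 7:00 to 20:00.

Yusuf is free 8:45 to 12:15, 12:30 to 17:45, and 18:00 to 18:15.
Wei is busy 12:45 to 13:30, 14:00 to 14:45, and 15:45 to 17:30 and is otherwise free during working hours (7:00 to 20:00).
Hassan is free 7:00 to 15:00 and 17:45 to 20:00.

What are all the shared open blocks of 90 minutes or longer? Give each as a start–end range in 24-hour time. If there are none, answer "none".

08:45–12:15

Wei free within 07:00–20:00: 07:00–12:45, 13:30–14:00, 14:45–15:45, 17:30–20:00.
Yusuf ∩ Wei: 08:45–12:15, 12:30–12:45, 13:30–14:00, 14:45–15:45, 17:30–17:45, 18:00–18:15.
Yusuf ∩ Wei ∩ Hassan: 08:45–12:15, 12:30–12:45, 13:30–14:00, 14:45–15:00, 18:00–18:15.
Windows ≥ 90 min: 08:45–12:15.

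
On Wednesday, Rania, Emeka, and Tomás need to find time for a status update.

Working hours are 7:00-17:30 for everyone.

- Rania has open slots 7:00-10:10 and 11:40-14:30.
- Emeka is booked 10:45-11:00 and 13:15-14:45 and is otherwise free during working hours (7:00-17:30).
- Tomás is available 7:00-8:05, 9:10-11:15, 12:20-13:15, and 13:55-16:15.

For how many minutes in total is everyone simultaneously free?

180 minutes

Emeka free within 07:00–17:30: 07:00–10:45, 11:00–13:15, 14:45–17:30.
Rania ∩ Emeka: 07:00–10:10, 11:40–13:15.
Rania ∩ Emeka ∩ Tomás: 07:00–08:05, 09:10–10:10, 12:20–13:15.
Total common minutes: 65 + 60 + 55 = 180.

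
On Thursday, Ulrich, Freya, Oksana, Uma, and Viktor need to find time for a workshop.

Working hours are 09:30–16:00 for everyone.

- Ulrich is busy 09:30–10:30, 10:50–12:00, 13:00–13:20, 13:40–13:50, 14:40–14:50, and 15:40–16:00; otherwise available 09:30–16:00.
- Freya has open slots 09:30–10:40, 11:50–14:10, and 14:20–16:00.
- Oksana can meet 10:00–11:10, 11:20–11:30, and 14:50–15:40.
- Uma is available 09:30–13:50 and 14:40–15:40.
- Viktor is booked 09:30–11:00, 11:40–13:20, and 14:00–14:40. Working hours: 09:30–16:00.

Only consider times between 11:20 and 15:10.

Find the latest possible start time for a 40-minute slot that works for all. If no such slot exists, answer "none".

none

Ulrich free within 09:30–16:00: 10:30–10:50, 12:00–13:00, 13:20–13:40, 13:50–14:40, 14:50–15:40.
Viktor free within 09:30–16:00: 11:00–11:40, 13:20–14:00, 14:40–16:00.
Ulrich ∩ Freya: 10:30–10:40, 12:00–13:00, 13:20–13:40, 13:50–14:10, 14:20–14:40, 14:50–15:40.
Ulrich ∩ Freya ∩ Oksana: 10:30–10:40, 14:50–15:40.
Ulrich ∩ Freya ∩ Oksana ∩ Uma: 10:30–10:40, 14:50–15:40.
Ulrich ∩ Freya ∩ Oksana ∩ Uma ∩ Viktor: 14:50–15:40.
Restricted to 11:20–15:10: 14:50–15:10.
Windows ≥ 40 min: (none).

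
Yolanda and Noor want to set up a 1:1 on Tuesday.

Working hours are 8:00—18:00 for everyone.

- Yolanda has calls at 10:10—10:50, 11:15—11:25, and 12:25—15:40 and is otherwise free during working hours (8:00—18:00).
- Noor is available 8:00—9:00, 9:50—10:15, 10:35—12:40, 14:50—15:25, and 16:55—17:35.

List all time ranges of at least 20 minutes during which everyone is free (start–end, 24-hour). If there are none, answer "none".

08:00–09:00, 09:50–10:10, 10:50–11:15, 11:25–12:25, 16:55–17:35

Yolanda free within 08:00–18:00: 08:00–10:10, 10:50–11:15, 11:25–12:25, 15:40–18:00.
Yolanda ∩ Noor: 08:00–09:00, 09:50–10:10, 10:50–11:15, 11:25–12:25, 16:55–17:35.
Windows ≥ 20 min: 08:00–09:00, 09:50–10:10, 10:50–11:15, 11:25–12:25, 16:55–17:35.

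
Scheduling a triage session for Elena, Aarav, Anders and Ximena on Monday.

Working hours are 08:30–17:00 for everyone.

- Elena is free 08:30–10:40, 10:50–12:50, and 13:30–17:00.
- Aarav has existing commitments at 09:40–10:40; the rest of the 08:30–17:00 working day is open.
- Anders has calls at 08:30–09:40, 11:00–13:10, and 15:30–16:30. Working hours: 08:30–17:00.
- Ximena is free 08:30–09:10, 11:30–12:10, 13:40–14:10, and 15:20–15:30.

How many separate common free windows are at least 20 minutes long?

1

Aarav free within 08:30–17:00: 08:30–09:40, 10:40–17:00.
Anders free within 08:30–17:00: 09:40–11:00, 13:10–15:30, 16:30–17:00.
Elena ∩ Aarav: 08:30–09:40, 10:50–12:50, 13:30–17:00.
Elena ∩ Aarav ∩ Anders: 10:50–11:00, 13:30–15:30, 16:30–17:00.
Elena ∩ Aarav ∩ Anders ∩ Ximena: 13:40–14:10, 15:20–15:30.
Windows ≥ 20 min: 13:40–14:10.
That's 1 window.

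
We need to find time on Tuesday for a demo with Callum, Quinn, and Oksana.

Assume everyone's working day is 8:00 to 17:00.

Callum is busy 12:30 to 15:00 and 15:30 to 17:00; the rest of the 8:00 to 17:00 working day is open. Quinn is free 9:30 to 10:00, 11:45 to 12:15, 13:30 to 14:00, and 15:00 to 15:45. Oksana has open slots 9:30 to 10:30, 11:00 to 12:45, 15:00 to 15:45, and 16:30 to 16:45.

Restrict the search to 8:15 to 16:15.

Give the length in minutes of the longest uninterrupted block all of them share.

Callum free within 08:00–17:00: 08:00–12:30, 15:00–15:30.
Callum ∩ Quinn: 09:30–10:00, 11:45–12:15, 15:00–15:30.
Callum ∩ Quinn ∩ Oksana: 09:30–10:00, 11:45–12:15, 15:00–15:30.
Restricted to 08:15–16:15: 09:30–10:00, 11:45–12:15, 15:00–15:30.
Common window lengths: 30, 30, 30 min; longest is 30.

30 minutes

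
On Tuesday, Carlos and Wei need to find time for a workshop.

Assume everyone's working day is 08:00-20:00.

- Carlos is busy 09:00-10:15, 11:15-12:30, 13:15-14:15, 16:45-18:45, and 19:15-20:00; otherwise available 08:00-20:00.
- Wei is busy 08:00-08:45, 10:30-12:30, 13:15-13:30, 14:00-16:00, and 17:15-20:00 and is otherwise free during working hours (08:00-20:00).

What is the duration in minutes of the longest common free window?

45 minutes

Carlos free within 08:00–20:00: 08:00–09:00, 10:15–11:15, 12:30–13:15, 14:15–16:45, 18:45–19:15.
Wei free within 08:00–20:00: 08:45–10:30, 12:30–13:15, 13:30–14:00, 16:00–17:15.
Carlos ∩ Wei: 08:45–09:00, 10:15–10:30, 12:30–13:15, 16:00–16:45.
Common window lengths: 15, 15, 45, 45 min; longest is 45.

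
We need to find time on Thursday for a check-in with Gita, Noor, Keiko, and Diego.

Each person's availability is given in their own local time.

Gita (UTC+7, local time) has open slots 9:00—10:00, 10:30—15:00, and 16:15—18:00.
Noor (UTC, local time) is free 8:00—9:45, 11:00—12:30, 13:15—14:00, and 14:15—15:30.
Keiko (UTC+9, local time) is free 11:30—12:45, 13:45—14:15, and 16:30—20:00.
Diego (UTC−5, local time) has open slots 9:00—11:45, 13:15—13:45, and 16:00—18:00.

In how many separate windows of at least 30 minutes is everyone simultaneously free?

Gita → UTC: 02:00–03:00, 03:30–08:00, 09:15–11:00.
Noor → UTC: 08:00–09:45, 11:00–12:30, 13:15–14:00, 14:15–15:30.
Keiko → UTC: 02:30–03:45, 04:45–05:15, 07:30–11:00.
Diego → UTC: 14:00–16:45, 18:15–18:45, 21:00–23:00.
Gita ∩ Noor: 09:15–09:45.
Gita ∩ Noor ∩ Keiko: 09:15–09:45.
Gita ∩ Noor ∩ Keiko ∩ Diego: (none).
Windows ≥ 30 min: (none).
That's 0 windows.

0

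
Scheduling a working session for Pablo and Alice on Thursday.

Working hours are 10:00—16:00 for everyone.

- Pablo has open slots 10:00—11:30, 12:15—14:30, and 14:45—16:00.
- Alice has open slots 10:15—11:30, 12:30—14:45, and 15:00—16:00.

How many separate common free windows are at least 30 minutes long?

3

Pablo ∩ Alice: 10:15–11:30, 12:30–14:30, 15:00–16:00.
Windows ≥ 30 min: 10:15–11:30, 12:30–14:30, 15:00–16:00.
That's 3 windows.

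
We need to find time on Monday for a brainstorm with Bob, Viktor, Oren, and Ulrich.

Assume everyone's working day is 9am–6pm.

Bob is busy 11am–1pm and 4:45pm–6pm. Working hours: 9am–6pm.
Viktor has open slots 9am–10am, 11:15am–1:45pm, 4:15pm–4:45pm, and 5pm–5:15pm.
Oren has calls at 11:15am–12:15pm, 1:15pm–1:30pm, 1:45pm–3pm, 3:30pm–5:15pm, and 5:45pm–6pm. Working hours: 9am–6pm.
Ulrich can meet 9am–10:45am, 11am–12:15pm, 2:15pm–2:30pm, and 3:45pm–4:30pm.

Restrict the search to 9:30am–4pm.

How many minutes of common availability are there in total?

30 minutes

Bob free within 09:00–18:00: 09:00–11:00, 13:00–16:45.
Oren free within 09:00–18:00: 09:00–11:15, 12:15–13:15, 13:30–13:45, 15:00–15:30, 17:15–17:45.
Bob ∩ Viktor: 09:00–10:00, 13:00–13:45, 16:15–16:45.
Bob ∩ Viktor ∩ Oren: 09:00–10:00, 13:00–13:15, 13:30–13:45.
Bob ∩ Viktor ∩ Oren ∩ Ulrich: 09:00–10:00.
Restricted to 09:30–16:00: 09:30–10:00.
Total common minutes: 30.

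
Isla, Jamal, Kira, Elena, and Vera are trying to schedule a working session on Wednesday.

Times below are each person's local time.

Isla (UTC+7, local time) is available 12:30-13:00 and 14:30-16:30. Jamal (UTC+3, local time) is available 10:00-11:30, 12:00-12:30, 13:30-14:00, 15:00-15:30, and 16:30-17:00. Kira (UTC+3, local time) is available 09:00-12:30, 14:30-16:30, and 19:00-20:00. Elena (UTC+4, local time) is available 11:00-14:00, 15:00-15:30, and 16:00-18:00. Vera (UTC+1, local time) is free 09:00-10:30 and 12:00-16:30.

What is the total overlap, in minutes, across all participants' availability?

Isla → UTC: 05:30–06:00, 07:30–09:30.
Jamal → UTC: 07:00–08:30, 09:00–09:30, 10:30–11:00, 12:00–12:30, 13:30–14:00.
Kira → UTC: 06:00–09:30, 11:30–13:30, 16:00–17:00.
Elena → UTC: 07:00–10:00, 11:00–11:30, 12:00–14:00.
Vera → UTC: 08:00–09:30, 11:00–15:30.
Isla ∩ Jamal: 07:30–08:30, 09:00–09:30.
Isla ∩ Jamal ∩ Kira: 07:30–08:30, 09:00–09:30.
Isla ∩ Jamal ∩ Kira ∩ Elena: 07:30–08:30, 09:00–09:30.
Isla ∩ Jamal ∩ Kira ∩ Elena ∩ Vera: 08:00–08:30, 09:00–09:30.
Total common minutes: 30 + 30 = 60.

60 minutes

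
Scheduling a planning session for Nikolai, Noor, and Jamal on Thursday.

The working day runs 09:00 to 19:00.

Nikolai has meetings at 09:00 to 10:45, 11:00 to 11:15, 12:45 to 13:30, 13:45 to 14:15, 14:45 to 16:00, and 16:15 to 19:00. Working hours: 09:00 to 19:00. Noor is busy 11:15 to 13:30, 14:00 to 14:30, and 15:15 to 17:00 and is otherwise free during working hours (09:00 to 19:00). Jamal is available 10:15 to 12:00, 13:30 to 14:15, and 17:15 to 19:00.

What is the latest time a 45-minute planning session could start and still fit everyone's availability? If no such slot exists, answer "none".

none

Nikolai free within 09:00–19:00: 10:45–11:00, 11:15–12:45, 13:30–13:45, 14:15–14:45, 16:00–16:15.
Noor free within 09:00–19:00: 09:00–11:15, 13:30–14:00, 14:30–15:15, 17:00–19:00.
Nikolai ∩ Noor: 10:45–11:00, 13:30–13:45, 14:30–14:45.
Nikolai ∩ Noor ∩ Jamal: 10:45–11:00, 13:30–13:45.
Windows ≥ 45 min: (none).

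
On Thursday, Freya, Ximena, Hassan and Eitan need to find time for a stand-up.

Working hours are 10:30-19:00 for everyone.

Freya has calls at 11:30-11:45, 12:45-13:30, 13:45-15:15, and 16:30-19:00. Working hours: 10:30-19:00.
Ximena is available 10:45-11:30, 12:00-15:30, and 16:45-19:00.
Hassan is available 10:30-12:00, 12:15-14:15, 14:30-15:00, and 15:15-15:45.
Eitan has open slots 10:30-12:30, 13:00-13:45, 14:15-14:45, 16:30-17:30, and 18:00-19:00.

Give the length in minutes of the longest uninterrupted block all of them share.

Freya free within 10:30–19:00: 10:30–11:30, 11:45–12:45, 13:30–13:45, 15:15–16:30.
Freya ∩ Ximena: 10:45–11:30, 12:00–12:45, 13:30–13:45, 15:15–15:30.
Freya ∩ Ximena ∩ Hassan: 10:45–11:30, 12:15–12:45, 13:30–13:45, 15:15–15:30.
Freya ∩ Ximena ∩ Hassan ∩ Eitan: 10:45–11:30, 12:15–12:30, 13:30–13:45.
Common window lengths: 45, 15, 15 min; longest is 45.

45 minutes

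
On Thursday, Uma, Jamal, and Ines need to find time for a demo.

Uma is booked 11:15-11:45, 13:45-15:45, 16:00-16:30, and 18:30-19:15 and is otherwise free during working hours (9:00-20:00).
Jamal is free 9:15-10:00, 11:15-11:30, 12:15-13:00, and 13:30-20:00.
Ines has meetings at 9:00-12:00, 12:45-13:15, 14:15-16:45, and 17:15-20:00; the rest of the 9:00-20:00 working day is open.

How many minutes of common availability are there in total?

Uma free within 09:00–20:00: 09:00–11:15, 11:45–13:45, 15:45–16:00, 16:30–18:30, 19:15–20:00.
Ines free within 09:00–20:00: 12:00–12:45, 13:15–14:15, 16:45–17:15.
Uma ∩ Jamal: 09:15–10:00, 12:15–13:00, 13:30–13:45, 15:45–16:00, 16:30–18:30, 19:15–20:00.
Uma ∩ Jamal ∩ Ines: 12:15–12:45, 13:30–13:45, 16:45–17:15.
Total common minutes: 30 + 15 + 30 = 75.

75 minutes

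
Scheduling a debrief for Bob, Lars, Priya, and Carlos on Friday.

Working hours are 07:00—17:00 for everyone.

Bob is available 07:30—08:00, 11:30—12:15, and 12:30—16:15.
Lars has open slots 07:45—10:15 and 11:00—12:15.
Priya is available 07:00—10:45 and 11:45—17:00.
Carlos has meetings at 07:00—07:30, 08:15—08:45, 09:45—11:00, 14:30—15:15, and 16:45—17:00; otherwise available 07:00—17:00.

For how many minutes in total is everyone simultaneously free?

45 minutes

Carlos free within 07:00–17:00: 07:30–08:15, 08:45–09:45, 11:00–14:30, 15:15–16:45.
Bob ∩ Lars: 07:45–08:00, 11:30–12:15.
Bob ∩ Lars ∩ Priya: 07:45–08:00, 11:45–12:15.
Bob ∩ Lars ∩ Priya ∩ Carlos: 07:45–08:00, 11:45–12:15.
Total common minutes: 15 + 30 = 45.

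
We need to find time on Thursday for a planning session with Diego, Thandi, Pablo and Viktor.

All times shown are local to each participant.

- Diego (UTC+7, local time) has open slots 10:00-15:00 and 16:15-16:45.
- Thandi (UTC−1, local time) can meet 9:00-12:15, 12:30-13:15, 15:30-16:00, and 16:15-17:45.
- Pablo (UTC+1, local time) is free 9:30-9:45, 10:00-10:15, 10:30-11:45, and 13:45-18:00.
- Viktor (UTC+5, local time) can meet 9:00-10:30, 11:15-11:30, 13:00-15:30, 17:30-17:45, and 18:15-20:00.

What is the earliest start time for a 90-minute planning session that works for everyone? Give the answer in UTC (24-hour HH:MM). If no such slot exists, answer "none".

none

Diego → UTC: 03:00–08:00, 09:15–09:45.
Thandi → UTC: 10:00–13:15, 13:30–14:15, 16:30–17:00, 17:15–18:45.
Pablo → UTC: 08:30–08:45, 09:00–09:15, 09:30–10:45, 12:45–17:00.
Viktor → UTC: 04:00–05:30, 06:15–06:30, 08:00–10:30, 12:30–12:45, 13:15–15:00.
Diego ∩ Thandi: (none).
Diego ∩ Thandi ∩ Pablo: (none).
Diego ∩ Thandi ∩ Pablo ∩ Viktor: (none).
Windows ≥ 90 min: (none).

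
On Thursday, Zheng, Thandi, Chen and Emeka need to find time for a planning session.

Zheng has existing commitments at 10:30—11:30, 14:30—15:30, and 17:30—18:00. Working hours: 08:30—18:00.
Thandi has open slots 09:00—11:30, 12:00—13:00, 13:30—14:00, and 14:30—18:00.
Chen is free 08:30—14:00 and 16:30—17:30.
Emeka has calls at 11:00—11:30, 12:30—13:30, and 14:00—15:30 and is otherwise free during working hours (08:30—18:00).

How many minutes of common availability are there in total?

210 minutes

Zheng free within 08:30–18:00: 08:30–10:30, 11:30–14:30, 15:30–17:30.
Emeka free within 08:30–18:00: 08:30–11:00, 11:30–12:30, 13:30–14:00, 15:30–18:00.
Zheng ∩ Thandi: 09:00–10:30, 12:00–13:00, 13:30–14:00, 15:30–17:30.
Zheng ∩ Thandi ∩ Chen: 09:00–10:30, 12:00–13:00, 13:30–14:00, 16:30–17:30.
Zheng ∩ Thandi ∩ Chen ∩ Emeka: 09:00–10:30, 12:00–12:30, 13:30–14:00, 16:30–17:30.
Total common minutes: 90 + 30 + 30 + 60 = 210.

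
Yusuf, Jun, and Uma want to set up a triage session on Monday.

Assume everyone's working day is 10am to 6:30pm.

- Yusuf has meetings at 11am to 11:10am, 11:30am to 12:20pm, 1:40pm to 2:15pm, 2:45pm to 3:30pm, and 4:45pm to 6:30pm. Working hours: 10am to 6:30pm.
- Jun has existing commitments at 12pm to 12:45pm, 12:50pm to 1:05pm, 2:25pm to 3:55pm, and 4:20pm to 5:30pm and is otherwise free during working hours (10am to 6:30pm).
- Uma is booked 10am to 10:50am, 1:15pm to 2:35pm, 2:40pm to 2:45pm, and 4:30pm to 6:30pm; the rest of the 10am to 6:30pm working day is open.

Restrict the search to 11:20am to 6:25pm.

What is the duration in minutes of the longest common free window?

25 minutes

Yusuf free within 10:00–18:30: 10:00–11:00, 11:10–11:30, 12:20–13:40, 14:15–14:45, 15:30–16:45.
Jun free within 10:00–18:30: 10:00–12:00, 12:45–12:50, 13:05–14:25, 15:55–16:20, 17:30–18:30.
Uma free within 10:00–18:30: 10:50–13:15, 14:35–14:40, 14:45–16:30.
Yusuf ∩ Jun: 10:00–11:00, 11:10–11:30, 12:45–12:50, 13:05–13:40, 14:15–14:25, 15:55–16:20.
Yusuf ∩ Jun ∩ Uma: 10:50–11:00, 11:10–11:30, 12:45–12:50, 13:05–13:15, 15:55–16:20.
Restricted to 11:20–18:25: 11:20–11:30, 12:45–12:50, 13:05–13:15, 15:55–16:20.
Common window lengths: 10, 5, 10, 25 min; longest is 25.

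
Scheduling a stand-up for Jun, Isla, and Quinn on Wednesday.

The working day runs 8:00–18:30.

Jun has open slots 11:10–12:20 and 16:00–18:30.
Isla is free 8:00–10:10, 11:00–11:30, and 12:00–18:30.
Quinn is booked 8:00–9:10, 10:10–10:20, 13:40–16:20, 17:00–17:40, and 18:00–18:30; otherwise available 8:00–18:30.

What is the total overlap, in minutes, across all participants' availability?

Quinn free within 08:00–18:30: 09:10–10:10, 10:20–13:40, 16:20–17:00, 17:40–18:00.
Jun ∩ Isla: 11:10–11:30, 12:00–12:20, 16:00–18:30.
Jun ∩ Isla ∩ Quinn: 11:10–11:30, 12:00–12:20, 16:20–17:00, 17:40–18:00.
Total common minutes: 20 + 20 + 40 + 20 = 100.

100 minutes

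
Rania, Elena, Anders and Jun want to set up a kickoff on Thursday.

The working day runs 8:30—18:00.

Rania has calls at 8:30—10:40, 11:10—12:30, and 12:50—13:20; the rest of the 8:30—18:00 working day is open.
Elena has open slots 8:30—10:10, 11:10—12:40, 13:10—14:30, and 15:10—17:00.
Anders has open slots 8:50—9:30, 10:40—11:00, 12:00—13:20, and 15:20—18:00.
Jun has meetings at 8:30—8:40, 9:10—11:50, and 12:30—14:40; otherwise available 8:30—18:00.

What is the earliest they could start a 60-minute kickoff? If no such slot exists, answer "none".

15:20

Rania free within 08:30–18:00: 10:40–11:10, 12:30–12:50, 13:20–18:00.
Jun free within 08:30–18:00: 08:40–09:10, 11:50–12:30, 14:40–18:00.
Rania ∩ Elena: 12:30–12:40, 13:20–14:30, 15:10–17:00.
Rania ∩ Elena ∩ Anders: 12:30–12:40, 15:20–17:00.
Rania ∩ Elena ∩ Anders ∩ Jun: 15:20–17:00.
Windows ≥ 60 min: 15:20–17:00.
Earliest such window starts at 15:20.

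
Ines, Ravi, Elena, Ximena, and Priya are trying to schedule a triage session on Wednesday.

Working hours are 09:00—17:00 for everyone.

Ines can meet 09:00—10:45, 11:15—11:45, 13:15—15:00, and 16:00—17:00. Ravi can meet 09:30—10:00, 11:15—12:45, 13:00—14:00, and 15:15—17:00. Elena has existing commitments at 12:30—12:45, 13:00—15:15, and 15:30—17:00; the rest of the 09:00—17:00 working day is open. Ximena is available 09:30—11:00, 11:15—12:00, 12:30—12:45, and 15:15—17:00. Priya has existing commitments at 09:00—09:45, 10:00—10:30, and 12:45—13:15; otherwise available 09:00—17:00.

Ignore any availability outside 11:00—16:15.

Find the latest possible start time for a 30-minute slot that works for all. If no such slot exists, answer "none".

11:15

Elena free within 09:00–17:00: 09:00–12:30, 12:45–13:00, 15:15–15:30.
Priya free within 09:00–17:00: 09:45–10:00, 10:30–12:45, 13:15–17:00.
Ines ∩ Ravi: 09:30–10:00, 11:15–11:45, 13:15–14:00, 16:00–17:00.
Ines ∩ Ravi ∩ Elena: 09:30–10:00, 11:15–11:45.
Ines ∩ Ravi ∩ Elena ∩ Ximena: 09:30–10:00, 11:15–11:45.
Ines ∩ Ravi ∩ Elena ∩ Ximena ∩ Priya: 09:45–10:00, 11:15–11:45.
Restricted to 11:00–16:15: 11:15–11:45.
Windows ≥ 30 min: 11:15–11:45.
Latest start in the last window 11:15–11:45 is 11:45 − 30 min = 11:15.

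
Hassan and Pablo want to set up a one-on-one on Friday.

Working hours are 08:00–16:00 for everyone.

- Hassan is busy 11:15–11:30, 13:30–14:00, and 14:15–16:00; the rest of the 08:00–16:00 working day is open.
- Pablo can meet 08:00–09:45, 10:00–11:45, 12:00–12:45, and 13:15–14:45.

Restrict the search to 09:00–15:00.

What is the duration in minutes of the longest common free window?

75 minutes

Hassan free within 08:00–16:00: 08:00–11:15, 11:30–13:30, 14:00–14:15.
Hassan ∩ Pablo: 08:00–09:45, 10:00–11:15, 11:30–11:45, 12:00–12:45, 13:15–13:30, 14:00–14:15.
Restricted to 09:00–15:00: 09:00–09:45, 10:00–11:15, 11:30–11:45, 12:00–12:45, 13:15–13:30, 14:00–14:15.
Common window lengths: 45, 75, 15, 45, 15, 15 min; longest is 75.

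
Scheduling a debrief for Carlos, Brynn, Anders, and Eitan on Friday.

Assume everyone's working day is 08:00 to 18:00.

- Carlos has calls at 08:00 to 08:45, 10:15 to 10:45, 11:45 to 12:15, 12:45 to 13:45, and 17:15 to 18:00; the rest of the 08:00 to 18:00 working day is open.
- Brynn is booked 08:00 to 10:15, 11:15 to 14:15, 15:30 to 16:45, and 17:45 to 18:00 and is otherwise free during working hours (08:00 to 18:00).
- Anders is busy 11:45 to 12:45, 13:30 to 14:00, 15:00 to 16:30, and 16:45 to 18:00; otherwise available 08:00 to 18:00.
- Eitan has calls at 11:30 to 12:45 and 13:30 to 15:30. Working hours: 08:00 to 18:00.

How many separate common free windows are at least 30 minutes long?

1

Carlos free within 08:00–18:00: 08:45–10:15, 10:45–11:45, 12:15–12:45, 13:45–17:15.
Brynn free within 08:00–18:00: 10:15–11:15, 14:15–15:30, 16:45–17:45.
Anders free within 08:00–18:00: 08:00–11:45, 12:45–13:30, 14:00–15:00, 16:30–16:45.
Eitan free within 08:00–18:00: 08:00–11:30, 12:45–13:30, 15:30–18:00.
Carlos ∩ Brynn: 10:45–11:15, 14:15–15:30, 16:45–17:15.
Carlos ∩ Brynn ∩ Anders: 10:45–11:15, 14:15–15:00.
Carlos ∩ Brynn ∩ Anders ∩ Eitan: 10:45–11:15.
Windows ≥ 30 min: 10:45–11:15.
That's 1 window.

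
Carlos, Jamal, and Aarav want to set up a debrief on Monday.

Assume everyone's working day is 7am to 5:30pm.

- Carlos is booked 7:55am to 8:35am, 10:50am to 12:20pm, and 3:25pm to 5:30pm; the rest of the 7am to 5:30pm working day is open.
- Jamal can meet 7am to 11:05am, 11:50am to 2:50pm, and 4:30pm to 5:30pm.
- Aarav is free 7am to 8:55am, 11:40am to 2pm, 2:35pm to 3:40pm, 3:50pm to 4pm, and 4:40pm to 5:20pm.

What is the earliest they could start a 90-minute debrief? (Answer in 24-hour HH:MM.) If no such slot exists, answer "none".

12:20

Carlos free within 07:00–17:30: 07:00–07:55, 08:35–10:50, 12:20–15:25.
Carlos ∩ Jamal: 07:00–07:55, 08:35–10:50, 12:20–14:50.
Carlos ∩ Jamal ∩ Aarav: 07:00–07:55, 08:35–08:55, 12:20–14:00, 14:35–14:50.
Windows ≥ 90 min: 12:20–14:00.
Earliest such window starts at 12:20.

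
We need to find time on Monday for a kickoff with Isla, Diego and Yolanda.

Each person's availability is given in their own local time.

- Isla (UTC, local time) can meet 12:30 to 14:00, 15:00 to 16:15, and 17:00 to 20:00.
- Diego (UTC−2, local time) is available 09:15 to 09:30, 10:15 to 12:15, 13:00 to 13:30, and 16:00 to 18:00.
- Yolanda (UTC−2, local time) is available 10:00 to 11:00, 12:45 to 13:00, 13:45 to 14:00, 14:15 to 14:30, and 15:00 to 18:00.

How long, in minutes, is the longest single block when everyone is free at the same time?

120 minutes

Isla → UTC: 12:30–14:00, 15:00–16:15, 17:00–20:00.
Diego → UTC: 11:15–11:30, 12:15–14:15, 15:00–15:30, 18:00–20:00.
Yolanda → UTC: 12:00–13:00, 14:45–15:00, 15:45–16:00, 16:15–16:30, 17:00–20:00.
Isla ∩ Diego: 12:30–14:00, 15:00–15:30, 18:00–20:00.
Isla ∩ Diego ∩ Yolanda: 12:30–13:00, 18:00–20:00.
Common window lengths: 30, 120 min; longest is 120.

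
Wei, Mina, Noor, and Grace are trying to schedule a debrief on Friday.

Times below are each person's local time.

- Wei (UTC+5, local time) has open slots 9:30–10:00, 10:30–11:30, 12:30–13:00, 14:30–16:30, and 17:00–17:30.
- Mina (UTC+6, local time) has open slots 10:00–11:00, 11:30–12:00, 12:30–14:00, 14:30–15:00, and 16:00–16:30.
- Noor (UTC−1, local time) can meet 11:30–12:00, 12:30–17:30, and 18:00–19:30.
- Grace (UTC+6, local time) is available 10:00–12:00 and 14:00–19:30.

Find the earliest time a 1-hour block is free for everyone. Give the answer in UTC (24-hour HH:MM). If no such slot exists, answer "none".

none

Wei → UTC: 04:30–05:00, 05:30–06:30, 07:30–08:00, 09:30–11:30, 12:00–12:30.
Mina → UTC: 04:00–05:00, 05:30–06:00, 06:30–08:00, 08:30–09:00, 10:00–10:30.
Noor → UTC: 12:30–13:00, 13:30–18:30, 19:00–20:30.
Grace → UTC: 04:00–06:00, 08:00–13:30.
Wei ∩ Mina: 04:30–05:00, 05:30–06:00, 07:30–08:00, 10:00–10:30.
Wei ∩ Mina ∩ Noor: (none).
Wei ∩ Mina ∩ Noor ∩ Grace: (none).
Windows ≥ 60 min: (none).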